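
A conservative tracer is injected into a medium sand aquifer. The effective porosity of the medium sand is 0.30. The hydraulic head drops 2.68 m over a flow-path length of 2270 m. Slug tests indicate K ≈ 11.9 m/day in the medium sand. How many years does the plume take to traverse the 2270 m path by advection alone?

133

Hydraulic gradient i = Δh / L = 2.68 / 2270 = 0.001181.
Darcy flux q = K · i = 11.90 × 0.001181 = 0.01405 m/day.
Seepage velocity v = q / n_e = 0.01405 / 0.30 = 0.04683 m/day.
Travel time t = L / v = 2270 / 0.04683 = 48472 days = 132.7 years.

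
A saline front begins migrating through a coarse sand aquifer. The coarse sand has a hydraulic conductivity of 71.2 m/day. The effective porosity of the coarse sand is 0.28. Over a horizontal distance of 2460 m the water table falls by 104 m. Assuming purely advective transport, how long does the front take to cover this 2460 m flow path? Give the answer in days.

229

Hydraulic gradient i = Δh / L = 104 / 2460 = 0.04228.
Darcy flux q = K · i = 71.20 × 0.04228 = 3.010 m/day.
Seepage velocity v = q / n_e = 3.010 / 0.28 = 10.75 m/day.
Travel time t = L / v = 2460 / 10.75 = 228.8 days.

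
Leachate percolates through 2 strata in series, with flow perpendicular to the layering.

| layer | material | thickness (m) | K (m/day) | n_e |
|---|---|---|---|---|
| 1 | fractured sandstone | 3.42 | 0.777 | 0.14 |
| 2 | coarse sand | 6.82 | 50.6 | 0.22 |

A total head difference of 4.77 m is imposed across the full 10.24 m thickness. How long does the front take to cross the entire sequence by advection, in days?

1.88

With flow normal to the layers, continuity requires the same specific discharge q through every layer.
Σ(b_i/K_i) = 3.42/0.777 + 6.82/50.6 = 4.536 d.
q = Δh / Σ(b_i/K_i) = 4.77 / 4.536 = 1.052 m/day.
In each layer the seepage velocity is v_i = q/n_i, so the layer transit time is t_i = b_i·n_i / q:
  layer 1 (fractured sandstone): t_1 = 3.42 × 0.14 / 1.052 = 0.4553 d
  layer 2 (coarse sand): t_2 = 6.82 × 0.22 / 1.052 = 1.427 d
Total t = Σ t_i = 1.882 days.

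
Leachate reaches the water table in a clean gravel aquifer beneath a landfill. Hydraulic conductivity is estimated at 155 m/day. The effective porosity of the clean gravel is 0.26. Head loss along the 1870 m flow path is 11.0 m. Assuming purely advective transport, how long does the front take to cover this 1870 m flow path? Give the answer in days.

533

Hydraulic gradient i = Δh / L = 11.0 / 1870 = 0.005882.
Darcy flux q = K · i = 155.0 × 0.005882 = 0.9118 m/day.
Seepage velocity v = q / n_e = 0.9118 / 0.26 = 3.507 m/day.
Travel time t = L / v = 1870 / 3.507 = 533.3 days.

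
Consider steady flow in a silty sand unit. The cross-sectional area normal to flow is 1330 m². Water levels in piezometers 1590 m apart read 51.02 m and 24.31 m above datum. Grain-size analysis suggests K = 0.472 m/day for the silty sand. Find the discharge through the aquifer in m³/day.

10.5

Hydraulic gradient i = (51.02 − 24.31) / 1590 = 26.71 / 1590 = 0.01680.
Darcy's law: Q = K · A · i = 0.4720 × 1330 × 0.01680 = 10.55 m³/day.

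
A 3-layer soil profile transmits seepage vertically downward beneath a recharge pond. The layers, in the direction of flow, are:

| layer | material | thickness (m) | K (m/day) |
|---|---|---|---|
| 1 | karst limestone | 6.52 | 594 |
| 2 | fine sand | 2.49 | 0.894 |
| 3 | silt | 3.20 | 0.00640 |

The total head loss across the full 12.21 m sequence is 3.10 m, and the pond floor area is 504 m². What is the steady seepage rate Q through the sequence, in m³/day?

Flow is perpendicular to layering, so the layers act in series and the equivalent K is the thickness-weighted harmonic mean.
Total thickness L = 6.52 + 2.49 + 3.20 = 12.21 m.
Σ(b_i/K_i) = 6.52/594 + 2.49/0.894 + 3.20/0.00640 = 502.8 d.
K_eq = L / Σ(b_i/K_i) = 12.21 / 502.8 = 0.02428 m/day.
Q = K_eq · A · (Δh/L) = 0.02428 × 504 × (3.10/12.21) = 3.107 m³/day.

3.11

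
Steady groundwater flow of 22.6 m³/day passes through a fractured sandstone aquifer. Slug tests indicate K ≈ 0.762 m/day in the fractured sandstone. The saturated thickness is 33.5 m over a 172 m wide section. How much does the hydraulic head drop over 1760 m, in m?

Cross-sectional area A = 172 × 33.5 = 5762 m².
From Q = K·A·i, i = Q / (K·A) = 22.6 / (0.7620 × 5762) = 0.005147.
Head loss Δh = i · L = 0.005147 × 1760 = 9.059 m.

9.06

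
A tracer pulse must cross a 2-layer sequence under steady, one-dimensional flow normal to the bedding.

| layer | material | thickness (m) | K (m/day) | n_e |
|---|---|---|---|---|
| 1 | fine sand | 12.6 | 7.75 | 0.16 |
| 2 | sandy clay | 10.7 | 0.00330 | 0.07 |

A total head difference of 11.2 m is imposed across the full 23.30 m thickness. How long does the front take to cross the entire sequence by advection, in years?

2.19

With flow normal to the layers, continuity requires the same specific discharge q through every layer.
Σ(b_i/K_i) = 12.6/7.75 + 10.7/0.00330 = 3244 d.
q = Δh / Σ(b_i/K_i) = 11.2 / 3244 = 0.003452 m/day.
In each layer the seepage velocity is v_i = q/n_i, so the layer transit time is t_i = b_i·n_i / q:
  layer 1 (fine sand): t_1 = 12.6 × 0.16 / 0.003452 = 583.9 d
  layer 2 (sandy clay): t_2 = 10.7 × 0.07 / 0.003452 = 216.9 d
Total t = Σ t_i = 800.9 days = 2.193 years.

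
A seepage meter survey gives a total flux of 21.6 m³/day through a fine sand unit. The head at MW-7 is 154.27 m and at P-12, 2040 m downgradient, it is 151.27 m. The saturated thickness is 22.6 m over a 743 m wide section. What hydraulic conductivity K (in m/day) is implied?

0.875

Cross-sectional area A = 743 × 22.6 = 16792 m².
Hydraulic gradient i = (154.27 − 151.27) / 2040 = 3 / 2040 = 0.001471.
From Q = K·A·i, K = Q / (A·i) = 21.6 / (16792 × 0.001471) = 0.8747 m/day.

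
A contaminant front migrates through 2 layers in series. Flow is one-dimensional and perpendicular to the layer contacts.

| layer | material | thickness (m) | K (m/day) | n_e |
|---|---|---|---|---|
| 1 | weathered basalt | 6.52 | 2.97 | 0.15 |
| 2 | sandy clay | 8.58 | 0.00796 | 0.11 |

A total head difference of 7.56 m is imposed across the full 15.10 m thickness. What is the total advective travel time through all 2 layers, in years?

With flow normal to the layers, continuity requires the same specific discharge q through every layer.
Σ(b_i/K_i) = 6.52/2.97 + 8.58/0.00796 = 1080 d.
q = Δh / Σ(b_i/K_i) = 7.56 / 1080 = 0.006999 m/day.
In each layer the seepage velocity is v_i = q/n_i, so the layer transit time is t_i = b_i·n_i / q:
  layer 1 (weathered basalt): t_1 = 6.52 × 0.15 / 0.006999 = 139.7 d
  layer 2 (sandy clay): t_2 = 8.58 × 0.11 / 0.006999 = 134.8 d
Total t = Σ t_i = 274.6 days = 0.7517 years.

0.752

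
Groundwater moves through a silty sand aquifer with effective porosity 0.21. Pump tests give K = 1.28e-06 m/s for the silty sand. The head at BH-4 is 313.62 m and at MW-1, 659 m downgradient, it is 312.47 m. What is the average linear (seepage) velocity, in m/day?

0.000919

Convert K: 1.28e-06 m/s × 86400 = 0.1106 m/day.
Hydraulic gradient i = (313.62 − 312.47) / 659 = 1.15 / 659 = 0.001745.
Darcy flux q = K · i = 0.1106 × 0.001745 = 0.0001930 m/day.
Seepage velocity v = q / n_e = 0.0001930 / 0.21 = 0.0009190 m/day.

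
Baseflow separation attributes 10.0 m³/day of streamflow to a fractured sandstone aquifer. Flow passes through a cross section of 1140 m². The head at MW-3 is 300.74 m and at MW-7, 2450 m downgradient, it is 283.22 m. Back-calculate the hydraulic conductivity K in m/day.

1.23

Hydraulic gradient i = (300.74 − 283.22) / 2450 = 17.52 / 2450 = 0.007151.
From Q = K·A·i, K = Q / (A·i) = 10.0 / (1140 × 0.007151) = 1.227 m/day.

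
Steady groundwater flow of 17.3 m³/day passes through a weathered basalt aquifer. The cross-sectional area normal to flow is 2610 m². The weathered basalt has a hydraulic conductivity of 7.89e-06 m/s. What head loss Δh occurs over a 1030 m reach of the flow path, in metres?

Convert K: 7.89e-06 m/s × 86400 = 0.6817 m/day.
From Q = K·A·i, i = Q / (K·A) = 17.3 / (0.6817 × 2610) = 0.009723.
Head loss Δh = i · L = 0.009723 × 1030 = 10.02 m.

10.0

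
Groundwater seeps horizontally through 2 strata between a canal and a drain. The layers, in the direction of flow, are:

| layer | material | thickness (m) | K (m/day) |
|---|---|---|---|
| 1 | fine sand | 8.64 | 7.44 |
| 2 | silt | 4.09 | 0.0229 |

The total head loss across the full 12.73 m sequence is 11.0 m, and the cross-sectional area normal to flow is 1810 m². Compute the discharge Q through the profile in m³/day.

111

Flow is perpendicular to layering, so the layers act in series and the equivalent K is the thickness-weighted harmonic mean.
Total thickness L = 8.64 + 4.09 = 12.73 m.
Σ(b_i/K_i) = 8.64/7.44 + 4.09/0.0229 = 179.8 d.
K_eq = L / Σ(b_i/K_i) = 12.73 / 179.8 = 0.07082 m/day.
Q = K_eq · A · (Δh/L) = 0.07082 × 1810 × (11.0/12.73) = 110.8 m³/day.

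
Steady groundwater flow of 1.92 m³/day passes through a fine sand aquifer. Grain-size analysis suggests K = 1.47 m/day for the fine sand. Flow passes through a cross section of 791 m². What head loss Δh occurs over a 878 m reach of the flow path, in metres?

From Q = K·A·i, i = Q / (K·A) = 1.92 / (1.470 × 791.0) = 0.001651.
Head loss Δh = i · L = 0.001651 × 878 = 1.450 m.

1.45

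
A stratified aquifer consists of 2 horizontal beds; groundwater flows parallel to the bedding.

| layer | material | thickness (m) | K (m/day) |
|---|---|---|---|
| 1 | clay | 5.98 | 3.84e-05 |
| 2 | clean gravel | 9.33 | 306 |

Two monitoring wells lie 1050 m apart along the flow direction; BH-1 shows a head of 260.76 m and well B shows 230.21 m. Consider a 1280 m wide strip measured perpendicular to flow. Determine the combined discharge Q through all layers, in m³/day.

Flow is parallel to layering, so each bed carries its own Darcy discharge and the transmissivities add.
Σ(K_i·b_i) = 3.84e-05×5.98 + 306×9.33 = 2855 m²/day.
Hydraulic gradient i = (260.76 − 230.21) / 1050 = 30.55 / 1050 = 0.02910.
Q = Σ(K_i·b_i) · W · i = 2855 × 1280 × 0.02910 = 1.063e+05 m³/day.

106000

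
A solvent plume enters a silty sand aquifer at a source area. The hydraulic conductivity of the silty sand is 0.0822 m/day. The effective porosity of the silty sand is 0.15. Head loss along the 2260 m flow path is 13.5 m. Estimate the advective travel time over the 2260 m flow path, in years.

1890

Hydraulic gradient i = Δh / L = 13.5 / 2260 = 0.005973.
Darcy flux q = K · i = 0.08220 × 0.005973 = 0.0004910 m/day.
Seepage velocity v = q / n_e = 0.0004910 / 0.15 = 0.003273 m/day.
Travel time t = L / v = 2260 / 0.003273 = 6.904e+05 days = 1890 years.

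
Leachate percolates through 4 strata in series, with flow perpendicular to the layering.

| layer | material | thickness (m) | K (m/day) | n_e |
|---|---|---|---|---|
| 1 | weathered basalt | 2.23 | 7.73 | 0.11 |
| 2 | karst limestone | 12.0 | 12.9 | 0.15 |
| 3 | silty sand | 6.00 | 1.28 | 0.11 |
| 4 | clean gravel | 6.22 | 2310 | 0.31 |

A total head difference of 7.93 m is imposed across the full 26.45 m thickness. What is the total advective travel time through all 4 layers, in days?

3.45

With flow normal to the layers, continuity requires the same specific discharge q through every layer.
Σ(b_i/K_i) = 2.23/7.73 + 12.0/12.9 + 6.00/1.28 + 6.22/2310 = 5.909 d.
q = Δh / Σ(b_i/K_i) = 7.93 / 5.909 = 1.342 m/day.
In each layer the seepage velocity is v_i = q/n_i, so the layer transit time is t_i = b_i·n_i / q:
  layer 1 (weathered basalt): t_1 = 2.23 × 0.11 / 1.342 = 0.1828 d
  layer 2 (karst limestone): t_2 = 12.0 × 0.15 / 1.342 = 1.341 d
  layer 3 (silty sand): t_3 = 6.00 × 0.11 / 1.342 = 0.4918 d
  layer 4 (clean gravel): t_4 = 6.22 × 0.31 / 1.342 = 1.437 d
Total t = Σ t_i = 3.453 days.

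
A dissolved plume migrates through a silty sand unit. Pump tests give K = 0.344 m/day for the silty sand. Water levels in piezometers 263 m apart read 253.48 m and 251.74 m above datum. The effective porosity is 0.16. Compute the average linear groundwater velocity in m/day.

0.0142

Hydraulic gradient i = (253.48 − 251.74) / 263 = 1.74 / 263 = 0.006616.
Darcy flux q = K · i = 0.3440 × 0.006616 = 0.002276 m/day.
Seepage velocity v = q / n_e = 0.002276 / 0.16 = 0.01422 m/day.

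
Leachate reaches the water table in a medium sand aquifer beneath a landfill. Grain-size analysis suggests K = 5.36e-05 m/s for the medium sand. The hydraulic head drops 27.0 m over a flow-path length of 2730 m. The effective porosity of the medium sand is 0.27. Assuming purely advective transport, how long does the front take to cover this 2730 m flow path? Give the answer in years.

Convert K: 5.36e-05 m/s × 86400 = 4.631 m/day.
Hydraulic gradient i = Δh / L = 27.0 / 2730 = 0.009890.
Darcy flux q = K · i = 4.631 × 0.009890 = 0.04580 m/day.
Seepage velocity v = q / n_e = 0.04580 / 0.27 = 0.1696 m/day.
Travel time t = L / v = 2730 / 0.1696 = 16093 days = 44.06 years.

44.1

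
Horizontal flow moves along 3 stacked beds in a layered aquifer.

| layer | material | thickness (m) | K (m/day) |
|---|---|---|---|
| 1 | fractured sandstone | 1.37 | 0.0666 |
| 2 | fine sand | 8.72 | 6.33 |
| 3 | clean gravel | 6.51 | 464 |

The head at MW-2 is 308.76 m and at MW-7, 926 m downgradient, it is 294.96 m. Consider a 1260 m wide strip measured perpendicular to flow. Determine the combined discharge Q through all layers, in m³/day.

Flow is parallel to layering, so each bed carries its own Darcy discharge and the transmissivities add.
Σ(K_i·b_i) = 0.0666×1.37 + 6.33×8.72 + 464×6.51 = 3076 m²/day.
Hydraulic gradient i = (308.76 − 294.96) / 926 = 13.8 / 926 = 0.01490.
Q = Σ(K_i·b_i) · W · i = 3076 × 1260 × 0.01490 = 57758 m³/day.

57800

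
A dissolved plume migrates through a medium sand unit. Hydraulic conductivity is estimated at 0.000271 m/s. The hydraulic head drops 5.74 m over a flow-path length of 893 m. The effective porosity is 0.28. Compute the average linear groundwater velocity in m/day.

Convert K: 0.000271 m/s × 86400 = 23.41 m/day.
Hydraulic gradient i = Δh / L = 5.74 / 893 = 0.006428.
Darcy flux q = K · i = 23.41 × 0.006428 = 0.1505 m/day.
Seepage velocity v = q / n_e = 0.1505 / 0.28 = 0.5375 m/day.

0.538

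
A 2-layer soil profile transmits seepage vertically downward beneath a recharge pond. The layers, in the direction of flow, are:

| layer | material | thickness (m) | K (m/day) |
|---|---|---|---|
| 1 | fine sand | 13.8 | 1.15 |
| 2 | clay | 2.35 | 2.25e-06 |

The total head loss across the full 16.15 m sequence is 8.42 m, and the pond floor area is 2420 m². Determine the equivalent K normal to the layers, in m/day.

Flow is perpendicular to layering, so the layers act in series and the equivalent K is the thickness-weighted harmonic mean.
Total thickness L = 13.8 + 2.35 = 16.15 m.
Σ(b_i/K_i) = 13.8/1.15 + 2.35/2.25e-06 = 1.044e+06 d.
K_eq = L / Σ(b_i/K_i) = 16.15 / 1.044e+06 = 1.546e-05 m/day.

1.55e-05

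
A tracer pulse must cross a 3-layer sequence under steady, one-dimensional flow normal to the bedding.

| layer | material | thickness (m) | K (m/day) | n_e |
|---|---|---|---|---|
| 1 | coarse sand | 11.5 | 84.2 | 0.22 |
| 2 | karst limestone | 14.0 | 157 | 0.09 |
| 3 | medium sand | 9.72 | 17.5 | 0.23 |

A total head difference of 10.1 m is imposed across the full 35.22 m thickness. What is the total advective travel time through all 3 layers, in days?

With flow normal to the layers, continuity requires the same specific discharge q through every layer.
Σ(b_i/K_i) = 11.5/84.2 + 14.0/157 + 9.72/17.5 = 0.7812 d.
q = Δh / Σ(b_i/K_i) = 10.1 / 0.7812 = 12.93 m/day.
In each layer the seepage velocity is v_i = q/n_i, so the layer transit time is t_i = b_i·n_i / q:
  layer 1 (coarse sand): t_1 = 11.5 × 0.22 / 12.93 = 0.1957 d
  layer 2 (karst limestone): t_2 = 14.0 × 0.09 / 12.93 = 0.09745 d
  layer 3 (medium sand): t_3 = 9.72 × 0.23 / 12.93 = 0.1729 d
Total t = Σ t_i = 0.4660 days.

0.466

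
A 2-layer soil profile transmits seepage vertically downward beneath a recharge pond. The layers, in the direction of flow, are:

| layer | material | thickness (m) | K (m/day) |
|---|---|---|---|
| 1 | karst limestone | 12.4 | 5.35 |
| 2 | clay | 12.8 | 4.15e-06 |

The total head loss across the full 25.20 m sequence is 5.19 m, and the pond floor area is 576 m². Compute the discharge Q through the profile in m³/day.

0.000969

Flow is perpendicular to layering, so the layers act in series and the equivalent K is the thickness-weighted harmonic mean.
Total thickness L = 12.4 + 12.8 = 25.20 m.
Σ(b_i/K_i) = 12.4/5.35 + 12.8/4.15e-06 = 3.084e+06 d.
K_eq = L / Σ(b_i/K_i) = 25.20 / 3.084e+06 = 8.170e-06 m/day.
Q = K_eq · A · (Δh/L) = 8.170e-06 × 576 × (5.19/25.20) = 0.0009692 m³/day.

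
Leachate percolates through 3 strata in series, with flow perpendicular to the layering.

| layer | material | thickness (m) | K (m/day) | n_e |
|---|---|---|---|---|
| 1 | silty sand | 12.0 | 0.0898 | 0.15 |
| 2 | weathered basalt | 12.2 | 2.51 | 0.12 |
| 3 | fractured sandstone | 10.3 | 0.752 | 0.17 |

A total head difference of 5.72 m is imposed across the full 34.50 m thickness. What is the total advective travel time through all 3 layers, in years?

With flow normal to the layers, continuity requires the same specific discharge q through every layer.
Σ(b_i/K_i) = 12.0/0.0898 + 12.2/2.51 + 10.3/0.752 = 152.2 d.
q = Δh / Σ(b_i/K_i) = 5.72 / 152.2 = 0.03759 m/day.
In each layer the seepage velocity is v_i = q/n_i, so the layer transit time is t_i = b_i·n_i / q:
  layer 1 (silty sand): t_1 = 12.0 × 0.15 / 0.03759 = 47.89 d
  layer 2 (weathered basalt): t_2 = 12.2 × 0.12 / 0.03759 = 38.95 d
  layer 3 (fractured sandstone): t_3 = 10.3 × 0.17 / 0.03759 = 46.59 d
Total t = Σ t_i = 133.4 days = 0.3653 years.

0.365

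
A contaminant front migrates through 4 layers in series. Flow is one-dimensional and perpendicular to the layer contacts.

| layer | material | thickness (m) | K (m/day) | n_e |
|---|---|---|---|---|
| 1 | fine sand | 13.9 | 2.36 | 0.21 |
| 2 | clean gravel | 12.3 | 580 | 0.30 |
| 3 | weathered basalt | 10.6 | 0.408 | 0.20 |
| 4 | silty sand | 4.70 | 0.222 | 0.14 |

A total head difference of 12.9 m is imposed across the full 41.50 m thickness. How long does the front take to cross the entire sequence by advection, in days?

38.6

With flow normal to the layers, continuity requires the same specific discharge q through every layer.
Σ(b_i/K_i) = 13.9/2.36 + 12.3/580 + 10.6/0.408 + 4.70/0.222 = 53.06 d.
q = Δh / Σ(b_i/K_i) = 12.9 / 53.06 = 0.2431 m/day.
In each layer the seepage velocity is v_i = q/n_i, so the layer transit time is t_i = b_i·n_i / q:
  layer 1 (fine sand): t_1 = 13.9 × 0.21 / 0.2431 = 12.01 d
  layer 2 (clean gravel): t_2 = 12.3 × 0.30 / 0.2431 = 15.18 d
  layer 3 (weathered basalt): t_3 = 10.6 × 0.20 / 0.2431 = 8.720 d
  layer 4 (silty sand): t_4 = 4.70 × 0.14 / 0.2431 = 2.707 d
Total t = Σ t_i = 38.61 days.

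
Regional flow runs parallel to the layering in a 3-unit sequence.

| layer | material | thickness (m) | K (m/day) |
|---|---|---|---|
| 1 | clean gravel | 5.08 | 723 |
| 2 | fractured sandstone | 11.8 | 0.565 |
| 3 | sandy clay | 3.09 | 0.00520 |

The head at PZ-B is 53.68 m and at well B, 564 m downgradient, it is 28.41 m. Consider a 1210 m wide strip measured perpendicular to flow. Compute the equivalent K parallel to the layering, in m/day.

Flow is parallel to layering, so each bed carries its own Darcy discharge and the transmissivities add.
Σ(K_i·b_i) = 723×5.08 + 0.565×11.8 + 0.00520×3.09 = 3680 m²/day.
Total thickness b = 19.97 m, so K_eq = Σ(K_i·b_i)/b = 184.3 m/day.

184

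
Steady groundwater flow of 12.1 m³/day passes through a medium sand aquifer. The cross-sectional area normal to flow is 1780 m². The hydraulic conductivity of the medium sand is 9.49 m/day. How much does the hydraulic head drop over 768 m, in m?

From Q = K·A·i, i = Q / (K·A) = 12.1 / (9.490 × 1780) = 0.0007163.
Head loss Δh = i · L = 0.0007163 × 768 = 0.5501 m.

0.550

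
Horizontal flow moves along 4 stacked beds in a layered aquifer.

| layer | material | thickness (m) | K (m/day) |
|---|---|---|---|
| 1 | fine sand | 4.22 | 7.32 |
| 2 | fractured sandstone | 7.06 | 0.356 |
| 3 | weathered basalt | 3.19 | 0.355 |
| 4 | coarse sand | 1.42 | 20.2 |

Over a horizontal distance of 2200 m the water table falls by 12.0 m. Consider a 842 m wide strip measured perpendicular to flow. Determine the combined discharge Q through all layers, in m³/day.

290

Flow is parallel to layering, so each bed carries its own Darcy discharge and the transmissivities add.
Σ(K_i·b_i) = 7.32×4.22 + 0.356×7.06 + 0.355×3.19 + 20.2×1.42 = 63.22 m²/day.
Hydraulic gradient i = Δh / L = 12.0 / 2200 = 0.005455.
Q = Σ(K_i·b_i) · W · i = 63.22 × 842 × 0.005455 = 290.4 m³/day.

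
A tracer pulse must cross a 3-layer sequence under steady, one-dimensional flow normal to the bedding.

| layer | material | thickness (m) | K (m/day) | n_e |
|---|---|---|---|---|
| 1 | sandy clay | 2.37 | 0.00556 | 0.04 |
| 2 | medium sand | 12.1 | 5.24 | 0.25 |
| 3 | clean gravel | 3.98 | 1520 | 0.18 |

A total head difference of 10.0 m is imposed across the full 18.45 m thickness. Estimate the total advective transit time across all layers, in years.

With flow normal to the layers, continuity requires the same specific discharge q through every layer.
Σ(b_i/K_i) = 2.37/0.00556 + 12.1/5.24 + 3.98/1520 = 428.6 d.
q = Δh / Σ(b_i/K_i) = 10.0 / 428.6 = 0.02333 m/day.
In each layer the seepage velocity is v_i = q/n_i, so the layer transit time is t_i = b_i·n_i / q:
  layer 1 (sandy clay): t_1 = 2.37 × 0.04 / 0.02333 = 4.063 d
  layer 2 (medium sand): t_2 = 12.1 × 0.25 / 0.02333 = 129.6 d
  layer 3 (clean gravel): t_3 = 3.98 × 0.18 / 0.02333 = 30.70 d
Total t = Σ t_i = 164.4 days = 0.4501 years.

0.450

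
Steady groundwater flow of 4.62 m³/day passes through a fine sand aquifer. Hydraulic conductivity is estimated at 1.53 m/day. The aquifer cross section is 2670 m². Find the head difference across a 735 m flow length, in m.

From Q = K·A·i, i = Q / (K·A) = 4.62 / (1.530 × 2670) = 0.001131.
Head loss Δh = i · L = 0.001131 × 735 = 0.8312 m.

0.831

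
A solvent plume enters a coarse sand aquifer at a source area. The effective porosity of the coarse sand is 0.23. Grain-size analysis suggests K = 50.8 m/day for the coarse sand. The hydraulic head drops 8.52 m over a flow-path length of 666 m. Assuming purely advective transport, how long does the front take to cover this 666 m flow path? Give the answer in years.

Hydraulic gradient i = Δh / L = 8.52 / 666 = 0.01279.
Darcy flux q = K · i = 50.80 × 0.01279 = 0.6499 m/day.
Seepage velocity v = q / n_e = 0.6499 / 0.23 = 2.826 m/day.
Travel time t = L / v = 666 / 2.826 = 235.7 days = 0.6453 years.

0.645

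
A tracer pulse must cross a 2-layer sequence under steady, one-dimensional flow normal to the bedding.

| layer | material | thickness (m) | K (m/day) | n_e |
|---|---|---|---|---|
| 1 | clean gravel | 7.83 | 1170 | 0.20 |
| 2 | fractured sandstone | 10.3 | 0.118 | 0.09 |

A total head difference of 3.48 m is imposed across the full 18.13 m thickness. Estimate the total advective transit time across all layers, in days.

With flow normal to the layers, continuity requires the same specific discharge q through every layer.
Σ(b_i/K_i) = 7.83/1170 + 10.3/0.118 = 87.29 d.
q = Δh / Σ(b_i/K_i) = 3.48 / 87.29 = 0.03986 m/day.
In each layer the seepage velocity is v_i = q/n_i, so the layer transit time is t_i = b_i·n_i / q:
  layer 1 (clean gravel): t_1 = 7.83 × 0.20 / 0.03986 = 39.28 d
  layer 2 (fractured sandstone): t_2 = 10.3 × 0.09 / 0.03986 = 23.25 d
Total t = Σ t_i = 62.54 days.

62.5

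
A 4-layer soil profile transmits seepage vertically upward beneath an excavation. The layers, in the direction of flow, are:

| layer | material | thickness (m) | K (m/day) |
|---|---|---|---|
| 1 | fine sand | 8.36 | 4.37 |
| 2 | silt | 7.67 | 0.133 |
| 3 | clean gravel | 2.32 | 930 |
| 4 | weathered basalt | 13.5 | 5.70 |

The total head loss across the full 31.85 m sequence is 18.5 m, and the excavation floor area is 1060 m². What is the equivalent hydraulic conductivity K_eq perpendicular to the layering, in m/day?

Flow is perpendicular to layering, so the layers act in series and the equivalent K is the thickness-weighted harmonic mean.
Total thickness L = 8.36 + 7.67 + 2.32 + 13.5 = 31.85 m.
Σ(b_i/K_i) = 8.36/4.37 + 7.67/0.133 + 2.32/930 + 13.5/5.70 = 61.95 d.
K_eq = L / Σ(b_i/K_i) = 31.85 / 61.95 = 0.5141 m/day.

0.514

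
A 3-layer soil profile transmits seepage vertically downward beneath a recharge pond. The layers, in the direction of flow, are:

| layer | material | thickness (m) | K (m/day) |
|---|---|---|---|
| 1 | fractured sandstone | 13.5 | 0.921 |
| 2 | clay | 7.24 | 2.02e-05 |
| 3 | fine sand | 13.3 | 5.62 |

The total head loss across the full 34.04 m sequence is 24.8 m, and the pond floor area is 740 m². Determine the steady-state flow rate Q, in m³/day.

0.0512

Flow is perpendicular to layering, so the layers act in series and the equivalent K is the thickness-weighted harmonic mean.
Total thickness L = 13.5 + 7.24 + 13.3 = 34.04 m.
Σ(b_i/K_i) = 13.5/0.921 + 7.24/2.02e-05 + 13.3/5.62 = 3.584e+05 d.
K_eq = L / Σ(b_i/K_i) = 34.04 / 3.584e+05 = 9.497e-05 m/day.
Q = K_eq · A · (Δh/L) = 9.497e-05 × 740 × (24.8/34.04) = 0.05120 m³/day.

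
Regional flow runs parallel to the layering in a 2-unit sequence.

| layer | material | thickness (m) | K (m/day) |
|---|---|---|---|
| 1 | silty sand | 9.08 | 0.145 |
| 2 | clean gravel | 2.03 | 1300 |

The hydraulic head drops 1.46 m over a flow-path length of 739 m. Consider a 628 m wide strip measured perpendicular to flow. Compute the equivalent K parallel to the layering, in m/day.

Flow is parallel to layering, so each bed carries its own Darcy discharge and the transmissivities add.
Σ(K_i·b_i) = 0.145×9.08 + 1300×2.03 = 2640 m²/day.
Total thickness b = 11.11 m, so K_eq = Σ(K_i·b_i)/b = 237.7 m/day.

238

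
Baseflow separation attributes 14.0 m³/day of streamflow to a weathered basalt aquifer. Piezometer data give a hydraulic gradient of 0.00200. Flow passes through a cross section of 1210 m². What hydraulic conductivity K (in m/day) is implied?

Hydraulic gradient i = 0.00200.
From Q = K·A·i, K = Q / (A·i) = 14.0 / (1210 × 0.002000) = 5.785 m/day.

5.79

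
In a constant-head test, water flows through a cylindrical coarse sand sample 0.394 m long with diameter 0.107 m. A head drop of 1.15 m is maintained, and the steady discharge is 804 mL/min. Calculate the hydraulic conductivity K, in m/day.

Cross-sectional area A = π·(d/2)² = π × (0.107/2)² = 0.008992 m².
Convert discharge: 804 mL/min = 1.340e-05 m³/s.
Darcy's law rearranged: K = Q·L / (A·Δh) = 1.340e-05 × 0.394 / (0.008992 × 1.15) = 0.0005106 m/s = 44.11 m/day.

44.1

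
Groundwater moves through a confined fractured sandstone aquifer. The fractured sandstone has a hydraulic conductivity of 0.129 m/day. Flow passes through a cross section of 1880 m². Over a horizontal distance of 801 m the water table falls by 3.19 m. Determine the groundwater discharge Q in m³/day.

Hydraulic gradient i = Δh / L = 3.19 / 801 = 0.003983.
Darcy's law: Q = K · A · i = 0.1290 × 1880 × 0.003983 = 0.9658 m³/day.

0.966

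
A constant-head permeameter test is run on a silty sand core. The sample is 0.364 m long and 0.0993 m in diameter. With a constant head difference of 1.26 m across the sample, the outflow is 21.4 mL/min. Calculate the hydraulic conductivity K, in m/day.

1.15

Cross-sectional area A = π·(d/2)² = π × (0.0993/2)² = 0.007744 m².
Convert discharge: 21.4 mL/min = 3.567e-07 m³/s.
Darcy's law rearranged: K = Q·L / (A·Δh) = 3.567e-07 × 0.364 / (0.007744 × 1.26) = 1.330e-05 m/s = 1.150 m/day.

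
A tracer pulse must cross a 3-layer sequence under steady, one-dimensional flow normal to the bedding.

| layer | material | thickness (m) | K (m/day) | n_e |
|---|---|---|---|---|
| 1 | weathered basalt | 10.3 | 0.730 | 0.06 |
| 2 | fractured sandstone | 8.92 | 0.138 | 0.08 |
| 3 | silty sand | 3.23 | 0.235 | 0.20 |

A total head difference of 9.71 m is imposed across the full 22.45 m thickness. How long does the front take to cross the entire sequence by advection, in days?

With flow normal to the layers, continuity requires the same specific discharge q through every layer.
Σ(b_i/K_i) = 10.3/0.730 + 8.92/0.138 + 3.23/0.235 = 92.49 d.
q = Δh / Σ(b_i/K_i) = 9.71 / 92.49 = 0.1050 m/day.
In each layer the seepage velocity is v_i = q/n_i, so the layer transit time is t_i = b_i·n_i / q:
  layer 1 (weathered basalt): t_1 = 10.3 × 0.06 / 0.1050 = 5.887 d
  layer 2 (fractured sandstone): t_2 = 8.92 × 0.08 / 0.1050 = 6.797 d
  layer 3 (silty sand): t_3 = 3.23 × 0.20 / 0.1050 = 6.153 d
Total t = Σ t_i = 18.84 days.

18.8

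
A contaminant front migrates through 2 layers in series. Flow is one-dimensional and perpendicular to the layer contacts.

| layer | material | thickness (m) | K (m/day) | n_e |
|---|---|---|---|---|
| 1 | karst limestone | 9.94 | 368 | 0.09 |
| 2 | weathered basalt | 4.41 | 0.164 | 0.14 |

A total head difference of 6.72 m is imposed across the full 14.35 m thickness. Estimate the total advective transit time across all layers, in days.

6.06

With flow normal to the layers, continuity requires the same specific discharge q through every layer.
Σ(b_i/K_i) = 9.94/368 + 4.41/0.164 = 26.92 d.
q = Δh / Σ(b_i/K_i) = 6.72 / 26.92 = 0.2497 m/day.
In each layer the seepage velocity is v_i = q/n_i, so the layer transit time is t_i = b_i·n_i / q:
  layer 1 (karst limestone): t_1 = 9.94 × 0.09 / 0.2497 = 3.583 d
  layer 2 (weathered basalt): t_2 = 4.41 × 0.14 / 0.2497 = 2.473 d
Total t = Σ t_i = 6.056 days.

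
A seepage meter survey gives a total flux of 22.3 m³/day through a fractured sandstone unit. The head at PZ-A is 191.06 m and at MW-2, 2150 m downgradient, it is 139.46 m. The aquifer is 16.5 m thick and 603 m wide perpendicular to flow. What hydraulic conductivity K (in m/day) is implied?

Cross-sectional area A = 603 × 16.5 = 9950 m².
Hydraulic gradient i = (191.06 − 139.46) / 2150 = 51.6 / 2150 = 0.02400.
From Q = K·A·i, K = Q / (A·i) = 22.3 / (9950 × 0.02400) = 0.09339 m/day.

0.0934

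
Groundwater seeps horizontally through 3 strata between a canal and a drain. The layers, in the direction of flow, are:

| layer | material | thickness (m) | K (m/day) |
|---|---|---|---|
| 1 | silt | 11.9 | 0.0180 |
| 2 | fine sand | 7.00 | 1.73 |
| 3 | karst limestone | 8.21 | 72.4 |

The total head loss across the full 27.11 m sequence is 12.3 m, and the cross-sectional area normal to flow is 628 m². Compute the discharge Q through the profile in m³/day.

11.6

Flow is perpendicular to layering, so the layers act in series and the equivalent K is the thickness-weighted harmonic mean.
Total thickness L = 11.9 + 7.00 + 8.21 = 27.11 m.
Σ(b_i/K_i) = 11.9/0.0180 + 7.00/1.73 + 8.21/72.4 = 665.3 d.
K_eq = L / Σ(b_i/K_i) = 27.11 / 665.3 = 0.04075 m/day.
Q = K_eq · A · (Δh/L) = 0.04075 × 628 × (12.3/27.11) = 11.61 m³/day.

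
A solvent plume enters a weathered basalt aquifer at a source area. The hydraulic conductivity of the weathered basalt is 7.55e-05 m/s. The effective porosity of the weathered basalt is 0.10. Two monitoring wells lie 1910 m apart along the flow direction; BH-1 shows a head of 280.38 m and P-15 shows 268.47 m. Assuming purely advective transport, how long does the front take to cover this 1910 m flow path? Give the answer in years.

12.9

Convert K: 7.55e-05 m/s × 86400 = 6.523 m/day.
Hydraulic gradient i = (280.38 − 268.47) / 1910 = 11.91 / 1910 = 0.006236.
Darcy flux q = K · i = 6.523 × 0.006236 = 0.04068 m/day.
Seepage velocity v = q / n_e = 0.04068 / 0.10 = 0.4068 m/day.
Travel time t = L / v = 1910 / 0.4068 = 4696 days = 12.86 years.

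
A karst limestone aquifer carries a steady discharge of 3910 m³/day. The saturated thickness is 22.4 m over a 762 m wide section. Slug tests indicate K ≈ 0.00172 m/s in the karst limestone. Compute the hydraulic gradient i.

Convert K: 0.00172 m/s × 86400 = 148.6 m/day.
Cross-sectional area A = 762 × 22.4 = 17069 m².
From Q = K·A·i, i = Q / (K·A) = 3910 / (148.6 × 17069) = 0.001541.

0.00154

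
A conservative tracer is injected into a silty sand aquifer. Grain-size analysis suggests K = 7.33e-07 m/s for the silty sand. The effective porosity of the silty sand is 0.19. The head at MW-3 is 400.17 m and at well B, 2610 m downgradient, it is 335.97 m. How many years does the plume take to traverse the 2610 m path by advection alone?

Convert K: 7.33e-07 m/s × 86400 = 0.06333 m/day.
Hydraulic gradient i = (400.17 − 335.97) / 2610 = 64.2 / 2610 = 0.02460.
Darcy flux q = K · i = 0.06333 × 0.02460 = 0.001558 m/day.
Seepage velocity v = q / n_e = 0.001558 / 0.19 = 0.008199 m/day.
Travel time t = L / v = 2610 / 0.008199 = 3.183e+05 days = 871.5 years.

872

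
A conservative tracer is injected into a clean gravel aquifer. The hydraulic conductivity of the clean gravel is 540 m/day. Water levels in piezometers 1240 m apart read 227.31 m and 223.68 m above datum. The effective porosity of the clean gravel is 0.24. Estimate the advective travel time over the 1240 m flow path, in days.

188

Hydraulic gradient i = (227.31 − 223.68) / 1240 = 3.63 / 1240 = 0.002927.
Darcy flux q = K · i = 540.0 × 0.002927 = 1.581 m/day.
Seepage velocity v = q / n_e = 1.581 / 0.24 = 6.587 m/day.
Travel time t = L / v = 1240 / 6.587 = 188.3 days.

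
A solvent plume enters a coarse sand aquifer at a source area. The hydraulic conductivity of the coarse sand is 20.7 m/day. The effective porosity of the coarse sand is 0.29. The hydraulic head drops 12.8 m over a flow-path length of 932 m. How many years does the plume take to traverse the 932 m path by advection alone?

Hydraulic gradient i = Δh / L = 12.8 / 932 = 0.01373.
Darcy flux q = K · i = 20.70 × 0.01373 = 0.2843 m/day.
Seepage velocity v = q / n_e = 0.2843 / 0.29 = 0.9803 m/day.
Travel time t = L / v = 932 / 0.9803 = 950.7 days = 2.603 years.

2.60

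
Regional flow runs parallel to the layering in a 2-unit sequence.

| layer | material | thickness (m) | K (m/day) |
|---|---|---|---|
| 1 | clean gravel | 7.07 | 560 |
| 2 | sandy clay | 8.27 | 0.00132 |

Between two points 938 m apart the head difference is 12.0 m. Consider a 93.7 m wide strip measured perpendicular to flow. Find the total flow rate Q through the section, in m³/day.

4750

Flow is parallel to layering, so each bed carries its own Darcy discharge and the transmissivities add.
Σ(K_i·b_i) = 560×7.07 + 0.00132×8.27 = 3959 m²/day.
Hydraulic gradient i = Δh / L = 12.0 / 938 = 0.01279.
Q = Σ(K_i·b_i) · W · i = 3959 × 93.7 × 0.01279 = 4746 m³/day.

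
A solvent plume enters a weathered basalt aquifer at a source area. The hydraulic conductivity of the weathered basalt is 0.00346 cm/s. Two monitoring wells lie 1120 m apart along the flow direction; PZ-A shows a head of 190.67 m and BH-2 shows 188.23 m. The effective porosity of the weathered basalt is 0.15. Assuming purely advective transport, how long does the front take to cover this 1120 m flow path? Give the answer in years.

Convert K: 0.00346 cm/s × 864 = 2.989 m/day.
Hydraulic gradient i = (190.67 − 188.23) / 1120 = 2.44 / 1120 = 0.002179.
Darcy flux q = K · i = 2.989 × 0.002179 = 0.006513 m/day.
Seepage velocity v = q / n_e = 0.006513 / 0.15 = 0.04342 m/day.
Travel time t = L / v = 1120 / 0.04342 = 25796 days = 70.62 years.

70.6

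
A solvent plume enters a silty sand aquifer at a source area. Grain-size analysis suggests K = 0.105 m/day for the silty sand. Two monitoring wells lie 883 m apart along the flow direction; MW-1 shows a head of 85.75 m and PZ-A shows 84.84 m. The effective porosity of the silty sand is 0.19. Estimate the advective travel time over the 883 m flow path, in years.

Hydraulic gradient i = (85.75 − 84.84) / 883 = 0.91 / 883 = 0.001031.
Darcy flux q = K · i = 0.1050 × 0.001031 = 0.0001082 m/day.
Seepage velocity v = q / n_e = 0.0001082 / 0.19 = 0.0005695 m/day.
Travel time t = L / v = 883 / 0.0005695 = 1.550e+06 days = 4245 years.

4240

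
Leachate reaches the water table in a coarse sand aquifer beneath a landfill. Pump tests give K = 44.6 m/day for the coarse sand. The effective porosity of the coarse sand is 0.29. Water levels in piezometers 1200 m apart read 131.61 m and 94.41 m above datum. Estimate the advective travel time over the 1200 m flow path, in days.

252

Hydraulic gradient i = (131.61 − 94.41) / 1200 = 37.2 / 1200 = 0.03100.
Darcy flux q = K · i = 44.60 × 0.03100 = 1.383 m/day.
Seepage velocity v = q / n_e = 1.383 / 0.29 = 4.768 m/day.
Travel time t = L / v = 1200 / 4.768 = 251.7 days.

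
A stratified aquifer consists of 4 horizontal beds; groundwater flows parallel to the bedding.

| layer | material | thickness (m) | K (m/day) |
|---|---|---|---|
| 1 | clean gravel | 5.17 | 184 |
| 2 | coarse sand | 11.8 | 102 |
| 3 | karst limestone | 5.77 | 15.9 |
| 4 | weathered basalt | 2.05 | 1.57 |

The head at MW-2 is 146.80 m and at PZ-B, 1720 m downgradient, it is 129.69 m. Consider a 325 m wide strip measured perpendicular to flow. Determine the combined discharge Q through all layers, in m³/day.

Flow is parallel to layering, so each bed carries its own Darcy discharge and the transmissivities add.
Σ(K_i·b_i) = 184×5.17 + 102×11.8 + 15.9×5.77 + 1.57×2.05 = 2250 m²/day.
Hydraulic gradient i = (146.80 − 129.69) / 1720 = 17.11 / 1720 = 0.009948.
Q = Σ(K_i·b_i) · W · i = 2250 × 325 × 0.009948 = 7274 m³/day.

7270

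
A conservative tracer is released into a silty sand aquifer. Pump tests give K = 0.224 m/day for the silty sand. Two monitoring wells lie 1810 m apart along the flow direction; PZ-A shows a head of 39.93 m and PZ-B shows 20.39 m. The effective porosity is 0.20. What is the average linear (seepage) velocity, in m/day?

Hydraulic gradient i = (39.93 − 20.39) / 1810 = 19.54 / 1810 = 0.01080.
Darcy flux q = K · i = 0.2240 × 0.01080 = 0.002418 m/day.
Seepage velocity v = q / n_e = 0.002418 / 0.20 = 0.01209 m/day.

0.0121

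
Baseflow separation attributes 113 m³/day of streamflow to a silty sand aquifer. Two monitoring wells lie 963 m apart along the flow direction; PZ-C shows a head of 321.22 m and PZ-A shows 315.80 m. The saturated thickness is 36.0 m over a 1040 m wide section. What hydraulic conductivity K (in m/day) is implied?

0.536

Cross-sectional area A = 1040 × 36.0 = 37440 m².
Hydraulic gradient i = (321.22 − 315.80) / 963 = 5.42 / 963 = 0.005628.
From Q = K·A·i, K = Q / (A·i) = 113 / (37440 × 0.005628) = 0.5363 m/day.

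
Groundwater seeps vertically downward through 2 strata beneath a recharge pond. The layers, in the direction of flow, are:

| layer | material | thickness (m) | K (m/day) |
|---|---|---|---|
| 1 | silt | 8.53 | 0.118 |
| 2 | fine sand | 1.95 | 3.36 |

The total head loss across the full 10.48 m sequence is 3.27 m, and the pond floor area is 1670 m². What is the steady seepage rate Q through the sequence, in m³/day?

Flow is perpendicular to layering, so the layers act in series and the equivalent K is the thickness-weighted harmonic mean.
Total thickness L = 8.53 + 1.95 = 10.48 m.
Σ(b_i/K_i) = 8.53/0.118 + 1.95/3.36 = 72.87 d.
K_eq = L / Σ(b_i/K_i) = 10.48 / 72.87 = 0.1438 m/day.
Q = K_eq · A · (Δh/L) = 0.1438 × 1670 × (3.27/10.48) = 74.94 m³/day.

74.9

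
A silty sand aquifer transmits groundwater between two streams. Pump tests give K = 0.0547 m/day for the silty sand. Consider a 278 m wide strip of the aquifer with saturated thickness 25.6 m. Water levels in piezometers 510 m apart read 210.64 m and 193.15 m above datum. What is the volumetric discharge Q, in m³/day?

13.4

Cross-sectional area A = 278 × 25.6 = 7117 m².
Hydraulic gradient i = (210.64 − 193.15) / 510 = 17.49 / 510 = 0.03429.
Darcy's law: Q = K · A · i = 0.05470 × 7117 × 0.03429 = 13.35 m³/day.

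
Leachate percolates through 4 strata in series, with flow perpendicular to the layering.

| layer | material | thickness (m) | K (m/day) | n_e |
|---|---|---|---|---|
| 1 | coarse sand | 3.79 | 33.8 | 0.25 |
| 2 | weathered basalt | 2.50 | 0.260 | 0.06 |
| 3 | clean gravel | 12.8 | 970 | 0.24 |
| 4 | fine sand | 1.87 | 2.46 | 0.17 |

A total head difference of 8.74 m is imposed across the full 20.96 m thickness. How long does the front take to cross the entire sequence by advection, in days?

5.39

With flow normal to the layers, continuity requires the same specific discharge q through every layer.
Σ(b_i/K_i) = 3.79/33.8 + 2.50/0.260 + 12.8/970 + 1.87/2.46 = 10.50 d.
q = Δh / Σ(b_i/K_i) = 8.74 / 10.50 = 0.8323 m/day.
In each layer the seepage velocity is v_i = q/n_i, so the layer transit time is t_i = b_i·n_i / q:
  layer 1 (coarse sand): t_1 = 3.79 × 0.25 / 0.8323 = 1.138 d
  layer 2 (weathered basalt): t_2 = 2.50 × 0.06 / 0.8323 = 0.1802 d
  layer 3 (clean gravel): t_3 = 12.8 × 0.24 / 0.8323 = 3.691 d
  layer 4 (fine sand): t_4 = 1.87 × 0.17 / 0.8323 = 0.3819 d
Total t = Σ t_i = 5.391 days.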